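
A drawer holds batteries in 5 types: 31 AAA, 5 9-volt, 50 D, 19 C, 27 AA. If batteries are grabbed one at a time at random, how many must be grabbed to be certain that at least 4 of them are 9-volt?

131

To avoid 9-volt batteries as long as possible, exhaust the other 4 types first.
The worst case draws every non-9-volt battery first: 31 + 50 + 19 + 27 = 127.
The next 4 draws are then forced to be 9-volt, giving 127 + 4 = 131.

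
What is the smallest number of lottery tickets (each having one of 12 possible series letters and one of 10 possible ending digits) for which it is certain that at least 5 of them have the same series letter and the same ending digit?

There are 12 × 10 = 120 (series letter, ending digit) combinations acting as pigeonholes.
With 120 × 4 = 480 lottery tickets we could place exactly 4 in each, with no (series letter, ending digit) pair reaching 5.
One more forces some (series letter, ending digit) pair to hold 5, so 480 + 1 = 481.

481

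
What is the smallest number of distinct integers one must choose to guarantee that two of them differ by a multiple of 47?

Two integers differ by a multiple of 47 exactly when they share a remainder mod 47.
There are 47 residue classes mod 47, so 47 integers can all lie in distinct classes.
One more integer must repeat a residue, giving a difference divisible by 47. So n = 47 + 1 = 48.

48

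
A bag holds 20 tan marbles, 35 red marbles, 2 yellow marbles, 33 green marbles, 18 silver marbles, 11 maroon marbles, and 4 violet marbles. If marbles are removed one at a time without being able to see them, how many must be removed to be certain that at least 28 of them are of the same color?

110

In the worst case we take at most 27 of each color, but all 20 tan, all 2 yellow, all 18 silver, all 11 maroon, and all 4 violet (fewer than 27), giving 20 + 27 + 2 + 27 + 18 + 11 + 4 = 109.
One more marble then forces some color to 28, so 109 + 1 = 110.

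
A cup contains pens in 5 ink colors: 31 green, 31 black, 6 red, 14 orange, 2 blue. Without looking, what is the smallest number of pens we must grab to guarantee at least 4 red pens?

To avoid red pens as long as possible, exhaust the other 4 ink colors first.
The worst case draws every non-red pen first: 31 + 31 + 14 + 2 = 78.
The next 4 draws are then forced to be red, giving 78 + 4 = 82.

82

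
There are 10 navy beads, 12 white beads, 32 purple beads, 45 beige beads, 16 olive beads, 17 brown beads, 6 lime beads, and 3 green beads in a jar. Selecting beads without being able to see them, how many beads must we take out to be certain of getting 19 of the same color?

In the worst case we take at most 18 of each color, but all 10 navy, all 12 white, all 16 olive, all 17 brown, all 6 lime, and all 3 green (fewer than 18), giving 10 + 12 + 18 + 18 + 16 + 17 + 6 + 3 = 100.
One more bead then forces some color to 19, so 100 + 1 = 101.

101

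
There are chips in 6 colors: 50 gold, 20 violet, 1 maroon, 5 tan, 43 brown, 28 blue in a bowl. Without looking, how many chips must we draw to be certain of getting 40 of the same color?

In the worst case we take at most 39 of each color, but all 20 violet, all 1 maroon, all 5 tan, and all 28 blue (fewer than 39), giving 39 + 20 + 1 + 5 + 39 + 28 = 132.
One more chip then forces some color to 40, so 132 + 1 = 133.

133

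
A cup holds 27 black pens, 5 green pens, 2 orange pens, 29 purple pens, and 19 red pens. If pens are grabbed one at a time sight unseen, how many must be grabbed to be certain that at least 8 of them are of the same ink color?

In the worst case we take at most 7 of each ink color, but all 5 green and all 2 orange (fewer than 7), giving 7 + 5 + 2 + 7 + 7 = 28.
One more pen then forces some ink color to 8, so 28 + 1 = 29.

29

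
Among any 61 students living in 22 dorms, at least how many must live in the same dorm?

3

The 61 students fall into 22 dorms.
If each of the 22 dorms held at most 2, the total would be at most 22 × 2 = 44 < 61, a contradiction.
So at least one holds ⌈61/22⌉ = 3.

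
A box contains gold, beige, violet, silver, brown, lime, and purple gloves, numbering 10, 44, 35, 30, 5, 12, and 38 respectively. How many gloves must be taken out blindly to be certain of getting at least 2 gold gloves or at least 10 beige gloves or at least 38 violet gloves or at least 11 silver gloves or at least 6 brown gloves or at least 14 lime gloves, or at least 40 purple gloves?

111

The worst case stops just short of every target: 1 gold, 9 beige, all 35 violet, 10 silver, 5 brown, all 12 lime, all 38 purple — 1 + 9 + 35 + 10 + 5 + 12 + 38 = 110 gloves.
One more glove must push some color to its target, so 110 + 1 = 111.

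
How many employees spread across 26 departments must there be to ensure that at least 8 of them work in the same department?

183

There are 26 departments acting as pigeonholes.
With 26 × 7 = 182 employees we could place exactly 7 in each, with no class reaching 8.
One more forces some class to hold 8, so 182 + 1 = 183.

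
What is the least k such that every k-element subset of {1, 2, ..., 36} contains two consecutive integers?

19

Partition {1, …, 36} into 18 pairs: {1,2}, {3,4}, …, {35,36}.
Choosing 18 integers — say the 18 even numbers 2, 4, …, 36 — takes one from each pair and avoids the property.
Choosing 19 forces two into the same pair by pigeonhole, and those are consecutive. So 19.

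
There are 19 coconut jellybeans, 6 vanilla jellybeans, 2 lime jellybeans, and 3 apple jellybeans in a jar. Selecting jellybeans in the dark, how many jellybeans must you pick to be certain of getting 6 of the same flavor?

16

In the worst case we take at most 5 of each flavor, but all 2 lime and all 3 apple (fewer than 5), giving 5 + 5 + 2 + 3 = 15.
One more jellybean then forces some flavor to 6, so 15 + 1 = 16.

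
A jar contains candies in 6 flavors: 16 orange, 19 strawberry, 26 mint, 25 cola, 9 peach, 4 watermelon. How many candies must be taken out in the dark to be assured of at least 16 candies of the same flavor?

Treat the 6 flavors as pigeonholes.
In the worst case we take at most 15 of each flavor, but all 9 peach and all 4 watermelon (fewer than 15), giving 15 + 15 + 15 + 15 + 9 + 4 = 73.
One more candy then forces some flavor to 16, so 73 + 1 = 74.

74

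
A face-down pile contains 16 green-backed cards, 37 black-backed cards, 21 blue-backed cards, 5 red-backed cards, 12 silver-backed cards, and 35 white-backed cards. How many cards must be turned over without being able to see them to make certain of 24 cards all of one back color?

101

In the worst case we take at most 23 of each back color, but all 16 green-backed, all 21 blue-backed, all 5 red-backed, and all 12 silver-backed (fewer than 23), giving 16 + 23 + 21 + 5 + 12 + 23 = 100.
One more card then forces some back color to 24, so 100 + 1 = 101.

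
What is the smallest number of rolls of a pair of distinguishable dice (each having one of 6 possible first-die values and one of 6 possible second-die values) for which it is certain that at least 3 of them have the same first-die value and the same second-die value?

There are 6 × 6 = 36 (first-die value, second-die value) combinations acting as pigeonholes.
With 36 × 2 = 72 rolls of a pair of distinguishable dice we could place exactly 2 in each, with no (first-die value, second-die value) pair reaching 3.
One more forces some (first-die value, second-die value) pair to hold 3, so 72 + 1 = 73.

73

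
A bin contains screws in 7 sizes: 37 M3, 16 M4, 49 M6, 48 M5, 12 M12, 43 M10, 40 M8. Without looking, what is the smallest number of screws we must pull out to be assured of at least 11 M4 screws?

The worst case draws every non-M4 screw first: 37 + 49 + 48 + 12 + 43 + 40 = 229.
The next 11 draws are then forced to be M4, giving 229 + 11 = 240.

240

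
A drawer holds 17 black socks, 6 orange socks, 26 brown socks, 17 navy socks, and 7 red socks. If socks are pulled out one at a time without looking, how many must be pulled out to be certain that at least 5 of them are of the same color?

21

Treat the 5 colors as pigeonholes.
The worst case takes 4 socks of each color without reaching 5 of any: 5 × 4 = 20.
The next sock must bring some color to 5, so 20 + 1 = 21.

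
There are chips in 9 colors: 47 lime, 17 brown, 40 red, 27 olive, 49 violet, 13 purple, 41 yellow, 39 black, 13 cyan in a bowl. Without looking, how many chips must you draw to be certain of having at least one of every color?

274

The hardest color to obtain is purple: we could draw every other chip first — 286 − 13 = 273 chips — without a single purple one.
The next draw must be purple, so 273 + 1 = 274.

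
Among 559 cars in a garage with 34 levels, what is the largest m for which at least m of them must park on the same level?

The 559 cars fall into 34 levels.
If each of the 34 levels held at most 16, the total would be at most 34 × 16 = 544 < 559, a contradiction.
So at least one holds ⌈559/34⌉ = 17.

17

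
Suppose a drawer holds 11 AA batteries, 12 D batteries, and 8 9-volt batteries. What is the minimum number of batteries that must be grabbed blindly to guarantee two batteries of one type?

The worst case takes 1 battery of each type without reaching 2 of any: 3 × 1 = 3.
The next battery must bring some type to 2, so 3 + 1 = 4.

4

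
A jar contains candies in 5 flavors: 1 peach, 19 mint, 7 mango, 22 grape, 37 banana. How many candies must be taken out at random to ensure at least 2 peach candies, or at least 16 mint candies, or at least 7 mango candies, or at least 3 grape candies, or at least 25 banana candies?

49

Each of the 5 flavors has its own threshold; avoid all of them simultaneously.
The worst case stops just short of every target: 1 peach, 15 mint, 6 mango, 2 grape, 24 banana — 1 + 15 + 6 + 2 + 24 = 48 candies.
One more candy must push some flavor to its target, so 48 + 1 = 49.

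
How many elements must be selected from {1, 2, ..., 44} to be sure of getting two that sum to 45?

23

Partition {1, …, 44} into 22 pairs: {1,44}, {2,43}, …, {22,23}.
Choosing 22 integers — say the integers 1 through 22 — takes one from each pair and avoids the property.
Choosing 23 forces two into the same pair by pigeonhole, and those sum to 45. So 23.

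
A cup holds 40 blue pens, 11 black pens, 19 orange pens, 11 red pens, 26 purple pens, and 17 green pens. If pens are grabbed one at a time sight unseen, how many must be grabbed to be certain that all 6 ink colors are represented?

The hardest ink color to obtain is black: we could draw every other pen first — 124 − 11 = 113 pens — without a single black one.
The next draw must be black, so 113 + 1 = 114.

114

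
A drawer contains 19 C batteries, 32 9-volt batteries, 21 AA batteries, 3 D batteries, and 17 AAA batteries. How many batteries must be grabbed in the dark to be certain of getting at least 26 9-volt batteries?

To avoid 9-volt batteries as long as possible, exhaust the other 4 types first.
The worst case draws every non-9-volt battery first: 19 + 21 + 3 + 17 = 60.
The next 26 draws are then forced to be 9-volt, giving 60 + 26 = 86.

86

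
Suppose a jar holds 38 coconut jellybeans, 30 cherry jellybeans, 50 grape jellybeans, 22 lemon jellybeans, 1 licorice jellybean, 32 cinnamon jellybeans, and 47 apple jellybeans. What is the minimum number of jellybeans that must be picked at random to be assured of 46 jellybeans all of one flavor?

214

In the worst case we take at most 45 of each flavor, but all 38 coconut, all 30 cherry, all 22 lemon, all 1 licorice, and all 32 cinnamon (fewer than 45), giving 38 + 30 + 45 + 22 + 1 + 32 + 45 = 213.
One more jellybean then forces some flavor to 46, so 213 + 1 = 214.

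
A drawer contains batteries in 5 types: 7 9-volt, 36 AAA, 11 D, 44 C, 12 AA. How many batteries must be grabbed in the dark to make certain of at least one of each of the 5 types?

The hardest type to obtain is 9-volt: we could draw every other battery first — 110 − 7 = 103 batteries — without a single 9-volt one.
The next draw must be 9-volt, so 103 + 1 = 104.

104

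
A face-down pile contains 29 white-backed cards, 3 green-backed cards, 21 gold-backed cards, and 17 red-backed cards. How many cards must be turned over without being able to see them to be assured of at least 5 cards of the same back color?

16

Treat the 4 back colors as pigeonholes.
In the worst case we take at most 4 of each back color, but all 3 green-backed (fewer than 4), giving 4 + 3 + 4 + 4 = 15.
One more card then forces some back color to 5, so 15 + 1 = 16.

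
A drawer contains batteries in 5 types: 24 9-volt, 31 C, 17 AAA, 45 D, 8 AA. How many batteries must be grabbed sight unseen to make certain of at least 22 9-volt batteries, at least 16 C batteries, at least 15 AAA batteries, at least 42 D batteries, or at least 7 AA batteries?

Each of the 5 types has its own threshold; avoid all of them simultaneously.
The worst case stops just short of every target: 21 9-volt, 15 C, 14 AAA, 41 D, 6 AA — 21 + 15 + 14 + 41 + 6 = 97 batteries.
One more battery must push some type to its target, so 97 + 1 = 98.

98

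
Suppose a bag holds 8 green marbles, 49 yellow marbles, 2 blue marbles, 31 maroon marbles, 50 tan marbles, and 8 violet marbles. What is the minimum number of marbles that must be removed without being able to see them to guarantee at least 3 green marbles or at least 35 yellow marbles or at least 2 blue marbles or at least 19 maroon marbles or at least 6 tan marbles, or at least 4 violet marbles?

The worst case stops just short of every target: 2 green, 34 yellow, 1 blue, 18 maroon, 5 tan, 3 violet — 2 + 34 + 1 + 18 + 5 + 3 = 63 marbles.
One more marble must push some color to its target, so 63 + 1 = 64.

64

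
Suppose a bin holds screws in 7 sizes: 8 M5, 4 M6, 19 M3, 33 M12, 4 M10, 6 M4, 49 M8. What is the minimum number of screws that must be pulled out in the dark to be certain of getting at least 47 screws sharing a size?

Treat the 7 sizes as pigeonholes.
In the worst case we take at most 46 of each size, but all 8 M5, all 4 M6, all 19 M3, all 33 M12, all 4 M10, and all 6 M4 (fewer than 46), giving 8 + 4 + 19 + 33 + 4 + 6 + 46 = 120.
One more screw then forces some size to 47, so 120 + 1 = 121.

121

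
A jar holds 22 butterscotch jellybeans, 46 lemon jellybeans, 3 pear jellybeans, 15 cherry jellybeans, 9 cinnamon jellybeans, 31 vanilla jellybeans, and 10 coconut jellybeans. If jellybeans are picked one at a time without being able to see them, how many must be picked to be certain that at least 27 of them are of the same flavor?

112

In the worst case we take at most 26 of each flavor, but all 22 butterscotch, all 3 pear, all 15 cherry, all 9 cinnamon, and all 10 coconut (fewer than 26), giving 22 + 26 + 3 + 15 + 9 + 26 + 10 = 111.
One more jellybean then forces some flavor to 27, so 111 + 1 = 112.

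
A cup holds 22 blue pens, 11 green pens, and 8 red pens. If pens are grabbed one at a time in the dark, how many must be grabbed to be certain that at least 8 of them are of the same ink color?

The worst case takes 7 pens of each ink color without reaching 8 of any: 3 × 7 = 21.
The next pen must bring some ink color to 8, so 21 + 1 = 22.

22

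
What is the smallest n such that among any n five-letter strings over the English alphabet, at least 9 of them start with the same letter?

209

There are 26 possible first letters acting as pigeonholes.
With 26 × 8 = 208 five-letter strings over the English alphabet we could place exactly 8 in each, with no class reaching 9.
One more forces some class to hold 9, so 208 + 1 = 209.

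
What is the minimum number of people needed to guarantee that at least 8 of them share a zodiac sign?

There are 12 zodiac signs acting as pigeonholes.
With 12 × 7 = 84 people we could place exactly 7 in each, with no class reaching 8.
One more forces some class to hold 8, so 84 + 1 = 85.

85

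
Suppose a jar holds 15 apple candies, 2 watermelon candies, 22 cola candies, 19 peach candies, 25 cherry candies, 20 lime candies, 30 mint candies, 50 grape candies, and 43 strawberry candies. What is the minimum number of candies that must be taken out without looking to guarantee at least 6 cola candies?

The worst case draws every non-cola candy first: 15 + 2 + 19 + 25 + 20 + 30 + 50 + 43 = 204.
The next 6 draws are then forced to be cola, giving 204 + 6 = 210.

210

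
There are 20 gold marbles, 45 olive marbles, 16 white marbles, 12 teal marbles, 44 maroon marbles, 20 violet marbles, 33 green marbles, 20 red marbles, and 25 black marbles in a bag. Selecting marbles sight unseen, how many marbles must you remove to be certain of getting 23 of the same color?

177

In the worst case we take at most 22 of each color, but all 20 gold, all 16 white, all 12 teal, all 20 violet, and all 20 red (fewer than 22), giving 20 + 22 + 16 + 12 + 22 + 20 + 22 + 20 + 22 = 176.
One more marble then forces some color to 23, so 176 + 1 = 177.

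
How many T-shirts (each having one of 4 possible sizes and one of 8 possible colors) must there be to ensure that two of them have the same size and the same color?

There are 4 × 8 = 32 (size, color) combinations acting as pigeonholes.
With 32 T-shirts we could place one in each, avoiding any repeat.
One more forces some (size, color) pair to hold 2, so 32 + 1 = 33.

33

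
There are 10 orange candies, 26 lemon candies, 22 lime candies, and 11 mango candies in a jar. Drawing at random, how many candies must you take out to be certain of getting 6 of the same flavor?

21

Treat the 4 flavors as pigeonholes.
The worst case takes 5 candies of each flavor without reaching 6 of any: 4 × 5 = 20.
The next candy must bring some flavor to 6, so 20 + 1 = 21.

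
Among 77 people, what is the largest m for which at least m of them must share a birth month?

7

There are 12 months of the year, which serve as the pigeonholes.
If each of the 12 months of the year held at most 6, the total would be at most 12 × 6 = 72 < 77, a contradiction.
So at least one holds ⌈77/12⌉ = 7.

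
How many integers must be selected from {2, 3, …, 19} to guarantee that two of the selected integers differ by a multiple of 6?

Use the pigeonhole principle on residue classes: group the integers by remainder mod 6; there are 6 residue classes, each nonempty in this range.
Choosing one from each class (6 integers) avoids any shared remainder.
One more choice must repeat a class, so two differ by a multiple of 6. Hence 6 + 1 = 7.

7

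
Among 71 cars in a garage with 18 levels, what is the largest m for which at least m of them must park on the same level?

If each of the 18 levels held at most 3, the total would be at most 18 × 3 = 54 < 71, a contradiction.
So at least one holds ⌈71/18⌉ = 4.

4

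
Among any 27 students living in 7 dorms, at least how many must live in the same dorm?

If each of the 7 dorms held at most 3, the total would be at most 7 × 3 = 21 < 27, a contradiction.
So at least one holds ⌈27/7⌉ = 4.

4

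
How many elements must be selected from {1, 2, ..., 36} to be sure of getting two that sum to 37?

19

Partition {1, …, 36} into 18 pairs: {1,36}, {2,35}, …, {18,19}.
Choosing 18 integers — say the integers 1 through 18 — takes one from each pair and avoids the property.
Choosing 19 forces two into the same pair by pigeonhole, and those sum to 37. So 19.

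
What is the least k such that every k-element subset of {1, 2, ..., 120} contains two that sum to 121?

61

Partition {1, …, 120} into 60 pairs: {1,120}, {2,119}, …, {60,61}.
Choosing 60 integers — say the integers 1 through 60 — takes one from each pair and avoids the property.
Choosing 61 forces two into the same pair by pigeonhole, and those sum to 121. So 61.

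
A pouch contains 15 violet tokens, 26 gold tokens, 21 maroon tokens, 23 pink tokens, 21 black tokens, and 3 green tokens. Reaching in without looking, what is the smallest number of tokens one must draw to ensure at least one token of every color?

The hardest color to obtain is green: we could draw every other token first — 109 − 3 = 106 tokens — without a single green one.
The next draw must be green, so 106 + 1 = 107.

107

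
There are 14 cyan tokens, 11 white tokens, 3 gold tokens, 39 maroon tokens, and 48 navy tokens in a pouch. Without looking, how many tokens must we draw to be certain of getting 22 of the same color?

In the worst case we take at most 21 of each color, but all 14 cyan, all 11 white, and all 3 gold (fewer than 21), giving 14 + 11 + 3 + 21 + 21 = 70.
One more token then forces some color to 22, so 70 + 1 = 71.

71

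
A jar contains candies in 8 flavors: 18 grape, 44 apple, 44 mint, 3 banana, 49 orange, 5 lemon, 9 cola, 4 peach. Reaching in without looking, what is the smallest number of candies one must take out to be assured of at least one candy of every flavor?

174

The hardest flavor to obtain is banana: we could draw every other candy first — 176 − 3 = 173 candies — without a single banana one.
The next draw must be banana, so 173 + 1 = 174.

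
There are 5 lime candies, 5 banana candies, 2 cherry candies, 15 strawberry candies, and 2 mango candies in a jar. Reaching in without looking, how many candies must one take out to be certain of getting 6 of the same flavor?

In the worst case we take at most 5 of each flavor, but all 2 cherry and all 2 mango (fewer than 5), giving 5 + 5 + 2 + 5 + 2 = 19.
One more candy then forces some flavor to 6, so 19 + 1 = 20.

20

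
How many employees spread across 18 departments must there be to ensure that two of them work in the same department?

There are 18 departments acting as pigeonholes.
With 18 employees we could place one in each, avoiding any repeat.
One more forces some class to hold 2, so 18 + 1 = 19.

19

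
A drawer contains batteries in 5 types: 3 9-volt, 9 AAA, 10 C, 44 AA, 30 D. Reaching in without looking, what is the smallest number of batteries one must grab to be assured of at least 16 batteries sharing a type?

Treat the 5 types as pigeonholes.
In the worst case we take at most 15 of each type, but all 3 9-volt, all 9 AAA, and all 10 C (fewer than 15), giving 3 + 9 + 10 + 15 + 15 = 52.
One more battery then forces some type to 16, so 52 + 1 = 53.

53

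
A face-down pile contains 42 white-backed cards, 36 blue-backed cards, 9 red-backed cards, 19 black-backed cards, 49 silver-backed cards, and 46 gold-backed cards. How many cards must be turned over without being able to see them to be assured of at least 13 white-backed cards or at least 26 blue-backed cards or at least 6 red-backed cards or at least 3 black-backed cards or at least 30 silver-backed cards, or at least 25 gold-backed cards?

The worst case stops just short of every target: 12 white-backed, 25 blue-backed, 5 red-backed, 2 black-backed, 29 silver-backed, 24 gold-backed — 12 + 25 + 5 + 2 + 29 + 24 = 97 cards.
One more card must push some back color to its target, so 97 + 1 = 98.

98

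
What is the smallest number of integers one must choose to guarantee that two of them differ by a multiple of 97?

98

Two integers differ by a multiple of 97 exactly when they share a remainder mod 97.
There are 97 residue classes mod 97, so 97 integers can all lie in distinct classes.
One more integer must repeat a residue, giving a difference divisible by 97. So n = 97 + 1 = 98.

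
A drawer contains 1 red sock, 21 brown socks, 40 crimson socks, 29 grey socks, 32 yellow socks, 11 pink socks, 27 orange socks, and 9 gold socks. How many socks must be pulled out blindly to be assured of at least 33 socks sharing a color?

In the worst case we take at most 32 of each color, but all 1 red, all 21 brown, all 29 grey, all 11 pink, all 27 orange, and all 9 gold (fewer than 32), giving 1 + 21 + 32 + 29 + 32 + 11 + 27 + 9 = 162.
One more sock then forces some color to 33, so 162 + 1 = 163.

163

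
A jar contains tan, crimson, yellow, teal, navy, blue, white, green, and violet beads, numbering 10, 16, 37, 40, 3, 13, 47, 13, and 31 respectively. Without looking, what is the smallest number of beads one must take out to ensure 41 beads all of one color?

In the worst case we take at most 40 of each color, but all 10 tan, all 16 crimson, all 37 yellow, all 3 navy, all 13 blue, all 13 green, and all 31 violet (fewer than 40), giving 10 + 16 + 37 + 40 + 3 + 13 + 40 + 13 + 31 = 203.
One more bead then forces some color to 41, so 203 + 1 = 204.

204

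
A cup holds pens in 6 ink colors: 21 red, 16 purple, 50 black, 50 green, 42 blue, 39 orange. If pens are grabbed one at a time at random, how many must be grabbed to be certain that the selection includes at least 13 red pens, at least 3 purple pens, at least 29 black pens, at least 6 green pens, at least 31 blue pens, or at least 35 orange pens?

112

Each of the 6 ink colors has its own threshold; avoid all of them simultaneously.
The worst case stops just short of every target: 12 red, 2 purple, 28 black, 5 green, 30 blue, 34 orange — 12 + 2 + 28 + 5 + 30 + 34 = 111 pens.
One more pen must push some ink color to its target, so 111 + 1 = 112.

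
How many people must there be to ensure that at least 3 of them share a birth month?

There are 12 months of the year acting as pigeonholes.
With 12 × 2 = 24 people we could place exactly 2 in each, with no class reaching 3.
One more forces some class to hold 3, so 24 + 1 = 25.

25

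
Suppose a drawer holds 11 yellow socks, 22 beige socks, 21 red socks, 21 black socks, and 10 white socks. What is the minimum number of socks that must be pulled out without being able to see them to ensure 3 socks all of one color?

11

The worst case takes 2 socks of each color without reaching 3 of any: 5 × 2 = 10.
The next sock must bring some color to 3, so 10 + 1 = 11.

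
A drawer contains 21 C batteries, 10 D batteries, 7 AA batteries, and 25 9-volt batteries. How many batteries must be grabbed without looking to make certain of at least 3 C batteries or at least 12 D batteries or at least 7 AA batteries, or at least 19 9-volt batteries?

37

The worst case stops just short of every target: 2 C, all 10 D, 6 AA, 18 9-volt — 2 + 10 + 6 + 18 = 36 batteries.
One more battery must push some type to its target, so 36 + 1 = 37.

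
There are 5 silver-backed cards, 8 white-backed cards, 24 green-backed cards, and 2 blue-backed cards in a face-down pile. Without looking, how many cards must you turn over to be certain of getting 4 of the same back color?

12

In the worst case we take at most 3 of each back color, but all 2 blue-backed (fewer than 3), giving 3 + 3 + 3 + 2 = 11.
One more card then forces some back color to 4, so 11 + 1 = 12.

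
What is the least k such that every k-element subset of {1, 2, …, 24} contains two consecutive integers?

Partition {1, …, 24} into 12 pairs: {1,2}, {3,4}, …, {23,24}.
Choosing 12 integers — say the 12 even numbers 2, 4, …, 24 — takes one from each pair and avoids the property.
Choosing 13 forces two into the same pair by pigeonhole, and those are consecutive. So 13.

13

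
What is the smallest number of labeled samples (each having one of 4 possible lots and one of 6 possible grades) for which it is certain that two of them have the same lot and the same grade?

25

There are 4 × 6 = 24 (lot, grade) combinations acting as pigeonholes.
With 24 labeled samples we could place one in each, avoiding any repeat.
One more forces some (lot, grade) pair to hold 2, so 24 + 1 = 25.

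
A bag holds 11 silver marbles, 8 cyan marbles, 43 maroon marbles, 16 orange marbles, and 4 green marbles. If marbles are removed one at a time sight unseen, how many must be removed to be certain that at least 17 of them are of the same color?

56

In the worst case we take at most 16 of each color, but all 11 silver, all 8 cyan, and all 4 green (fewer than 16), giving 11 + 8 + 16 + 16 + 4 = 55.
One more marble then forces some color to 17, so 55 + 1 = 56.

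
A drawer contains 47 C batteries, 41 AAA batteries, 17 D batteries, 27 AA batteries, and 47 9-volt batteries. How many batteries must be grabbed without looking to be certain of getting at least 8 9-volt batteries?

To avoid 9-volt batteries as long as possible, exhaust the other 4 types first.
The worst case draws every non-9-volt battery first: 47 + 41 + 17 + 27 = 132.
The next 8 draws are then forced to be 9-volt, giving 132 + 8 = 140.

140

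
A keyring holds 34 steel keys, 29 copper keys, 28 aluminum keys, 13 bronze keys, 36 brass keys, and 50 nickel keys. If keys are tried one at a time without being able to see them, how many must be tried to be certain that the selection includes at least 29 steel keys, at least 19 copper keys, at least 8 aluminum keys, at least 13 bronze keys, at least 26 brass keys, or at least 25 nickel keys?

The worst case stops just short of every target: 28 steel, 18 copper, 7 aluminum, 12 bronze, 25 brass, 24 nickel — 28 + 18 + 7 + 12 + 25 + 24 = 114 keys.
One more key must push some type to its target, so 114 + 1 = 115.

115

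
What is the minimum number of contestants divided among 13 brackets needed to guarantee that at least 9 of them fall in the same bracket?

There are 13 brackets acting as pigeonholes.
With 13 × 8 = 104 contestants we could place exactly 8 in each, with no class reaching 9.
One more forces some class to hold 9, so 104 + 1 = 105.

105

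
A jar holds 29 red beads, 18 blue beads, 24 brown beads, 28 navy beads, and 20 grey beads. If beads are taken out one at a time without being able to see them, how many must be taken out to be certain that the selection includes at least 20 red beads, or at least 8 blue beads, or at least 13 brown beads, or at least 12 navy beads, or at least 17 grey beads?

The worst case stops just short of every target: 19 red, 7 blue, 12 brown, 11 navy, 16 grey — 19 + 7 + 12 + 11 + 16 = 65 beads.
One more bead must push some color to its target, so 65 + 1 = 66.

66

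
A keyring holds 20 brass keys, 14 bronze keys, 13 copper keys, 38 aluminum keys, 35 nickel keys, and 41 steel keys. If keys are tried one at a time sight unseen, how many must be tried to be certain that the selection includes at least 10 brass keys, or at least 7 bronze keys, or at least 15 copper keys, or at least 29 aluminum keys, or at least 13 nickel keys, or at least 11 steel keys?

79

Each of the 6 types has its own threshold; avoid all of them simultaneously.
The worst case stops just short of every target: 9 brass, 6 bronze, all 13 copper, 28 aluminum, 12 nickel, 10 steel — 9 + 6 + 13 + 28 + 12 + 10 = 78 keys.
One more key must push some type to its target, so 78 + 1 = 79.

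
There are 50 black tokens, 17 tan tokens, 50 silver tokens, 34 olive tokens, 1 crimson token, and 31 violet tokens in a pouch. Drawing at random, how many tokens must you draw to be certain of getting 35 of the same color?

152

Treat the 6 colors as pigeonholes.
In the worst case we take at most 34 of each color, but all 17 tan, all 1 crimson, and all 31 violet (fewer than 34), giving 34 + 17 + 34 + 34 + 1 + 31 = 151.
One more token then forces some color to 35, so 151 + 1 = 152.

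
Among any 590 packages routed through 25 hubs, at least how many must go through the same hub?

The 590 packages fall into 25 hubs.
If each of the 25 hubs held at most 23, the total would be at most 25 × 23 = 575 < 590, a contradiction.
So at least one holds ⌈590/25⌉ = 24.

24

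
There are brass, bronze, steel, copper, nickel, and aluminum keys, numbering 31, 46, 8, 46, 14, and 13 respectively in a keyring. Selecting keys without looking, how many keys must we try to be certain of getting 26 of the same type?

Treat the 6 types as pigeonholes.
In the worst case we take at most 25 of each type, but all 8 steel, all 14 nickel, and all 13 aluminum (fewer than 25), giving 25 + 25 + 8 + 25 + 14 + 13 = 110.
One more key then forces some type to 26, so 110 + 1 = 111.

111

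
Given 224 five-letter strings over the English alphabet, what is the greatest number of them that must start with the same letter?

There are 26 possible first letters, which serve as the pigeonholes.
If each of the 26 possible first letters held at most 8, the total would be at most 26 × 8 = 208 < 224, a contradiction.
So at least one holds ⌈224/26⌉ = 9.

9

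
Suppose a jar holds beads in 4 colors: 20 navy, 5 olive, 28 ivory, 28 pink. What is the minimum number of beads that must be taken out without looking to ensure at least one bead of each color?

The hardest color to obtain is olive: we could draw every other bead first — 81 − 5 = 76 beads — without a single olive one.
The next draw must be olive, so 76 + 1 = 77.

77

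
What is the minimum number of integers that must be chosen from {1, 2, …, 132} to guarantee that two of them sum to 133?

Partition {1, …, 132} into 66 pairs: {1,132}, {2,131}, …, {66,67}.
Choosing 66 integers — say the integers 1 through 66 — takes one from each pair and avoids the property.
Choosing 67 forces two into the same pair by pigeonhole, and those sum to 133. So 67.

67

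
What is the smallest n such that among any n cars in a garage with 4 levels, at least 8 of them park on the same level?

29

There are 4 levels acting as pigeonholes.
With 4 × 7 = 28 cars we could place exactly 7 in each, with no class reaching 8.
One more forces some class to hold 8, so 28 + 1 = 29.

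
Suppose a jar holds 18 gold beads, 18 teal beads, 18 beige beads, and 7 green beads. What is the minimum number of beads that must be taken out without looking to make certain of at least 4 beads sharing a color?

13

Treat the 4 colors as pigeonholes.
The worst case takes 3 beads of each color without reaching 4 of any: 4 × 3 = 12.
The next bead must bring some color to 4, so 12 + 1 = 13.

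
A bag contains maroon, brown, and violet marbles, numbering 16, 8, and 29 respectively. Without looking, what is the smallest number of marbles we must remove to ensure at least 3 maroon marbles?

The worst case draws every non-maroon marble first: 8 + 29 = 37.
The next 3 draws are then forced to be maroon, giving 37 + 3 = 40.

40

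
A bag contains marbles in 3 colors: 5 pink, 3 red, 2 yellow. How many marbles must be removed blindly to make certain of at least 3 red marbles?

10

To avoid red marbles as long as possible, exhaust the other 2 colors first.
The worst case draws every non-red marble first: 5 + 2 = 7.
The next 3 draws are then forced to be red, giving 7 + 3 = 10.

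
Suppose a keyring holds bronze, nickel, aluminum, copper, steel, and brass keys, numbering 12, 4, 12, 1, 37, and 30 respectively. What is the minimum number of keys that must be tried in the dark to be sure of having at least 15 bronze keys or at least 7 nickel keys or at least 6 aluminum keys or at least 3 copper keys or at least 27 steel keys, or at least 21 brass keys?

The worst case stops just short of every target: all 12 bronze, all 4 nickel, 5 aluminum, all 1 copper, 26 steel, 20 brass — 12 + 4 + 5 + 1 + 26 + 20 = 68 keys.
One more key must push some type to its target, so 68 + 1 = 69.

69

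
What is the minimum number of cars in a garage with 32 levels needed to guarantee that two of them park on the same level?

There are 32 levels acting as pigeonholes.
With 32 cars we could place one in each, avoiding any repeat.
One more forces some class to hold 2, so 32 + 1 = 33.

33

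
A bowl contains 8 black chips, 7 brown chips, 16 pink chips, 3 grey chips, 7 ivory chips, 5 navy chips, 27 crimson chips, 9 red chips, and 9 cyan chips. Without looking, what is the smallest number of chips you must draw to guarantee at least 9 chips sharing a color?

63

Treat the 9 colors as pigeonholes.
In the worst case we take at most 8 of each color, but all 7 brown, all 3 grey, all 7 ivory, and all 5 navy (fewer than 8), giving 8 + 7 + 8 + 3 + 7 + 5 + 8 + 8 + 8 = 62.
One more chip then forces some color to 9, so 62 + 1 = 63.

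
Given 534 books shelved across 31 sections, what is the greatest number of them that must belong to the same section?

18

The 534 books fall into 31 sections.
If each of the 31 sections held at most 17, the total would be at most 31 × 17 = 527 < 534, a contradiction.
So at least one holds ⌈534/31⌉ = 18.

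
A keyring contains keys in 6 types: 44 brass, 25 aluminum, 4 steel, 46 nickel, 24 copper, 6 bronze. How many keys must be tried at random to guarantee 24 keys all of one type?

In the worst case we take at most 23 of each type, but all 4 steel and all 6 bronze (fewer than 23), giving 23 + 23 + 4 + 23 + 23 + 6 = 102.
One more key then forces some type to 24, so 102 + 1 = 103.

103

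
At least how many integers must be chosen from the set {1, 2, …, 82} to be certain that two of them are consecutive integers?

Partition {1, …, 82} into 41 pairs: {1,2}, {3,4}, …, {81,82}.
Choosing 41 integers — say the 41 even numbers 2, 4, …, 82 — takes one from each pair and avoids the property.
Choosing 42 forces two into the same pair by pigeonhole, and those are consecutive. So 42.

42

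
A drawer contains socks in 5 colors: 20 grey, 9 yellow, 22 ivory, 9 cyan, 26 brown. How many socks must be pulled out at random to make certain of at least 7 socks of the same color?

31

The worst case takes 6 socks of each color without reaching 7 of any: 5 × 6 = 30.
The next sock must bring some color to 7, so 30 + 1 = 31.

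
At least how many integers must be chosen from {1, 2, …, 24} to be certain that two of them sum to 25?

Partition {1, …, 24} into 12 pairs: {1,24}, {2,23}, …, {12,13}.
Choosing 12 integers — say the integers 1 through 12 — takes one from each pair and avoids the property.
Choosing 13 forces two into the same pair by pigeonhole, and those sum to 25. So 13.

13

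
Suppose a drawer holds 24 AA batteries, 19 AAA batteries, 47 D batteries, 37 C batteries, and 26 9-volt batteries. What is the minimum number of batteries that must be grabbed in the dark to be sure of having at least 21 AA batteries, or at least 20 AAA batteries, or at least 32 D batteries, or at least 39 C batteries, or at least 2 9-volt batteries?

109

The worst case stops just short of every target: 20 AA, 19 AAA, 31 D, all 37 C, 1 9-volt — 20 + 19 + 31 + 37 + 1 = 108 batteries.
One more battery must push some type to its target, so 108 + 1 = 109.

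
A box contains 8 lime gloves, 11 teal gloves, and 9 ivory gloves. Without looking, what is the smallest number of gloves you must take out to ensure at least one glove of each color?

21

The hardest color to obtain is lime: we could draw every other glove first — 28 − 8 = 20 gloves — without a single lime one.
The next draw must be lime, so 20 + 1 = 21.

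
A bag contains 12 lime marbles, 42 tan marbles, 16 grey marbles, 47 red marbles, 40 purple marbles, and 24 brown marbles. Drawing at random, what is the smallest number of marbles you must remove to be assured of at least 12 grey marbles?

177

To avoid grey marbles as long as possible, exhaust the other 5 colors first.
The worst case draws every non-grey marble first: 12 + 42 + 47 + 40 + 24 = 165.
The next 12 draws are then forced to be grey, giving 165 + 12 = 177.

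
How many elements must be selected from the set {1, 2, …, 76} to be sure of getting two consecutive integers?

Partition {1, …, 76} into 38 pairs: {1,2}, {3,4}, …, {75,76}.
Choosing 38 integers — say the 38 even numbers 2, 4, …, 76 — takes one from each pair and avoids the property.
Choosing 39 forces two into the same pair by pigeonhole, and those are consecutive. So 39.

39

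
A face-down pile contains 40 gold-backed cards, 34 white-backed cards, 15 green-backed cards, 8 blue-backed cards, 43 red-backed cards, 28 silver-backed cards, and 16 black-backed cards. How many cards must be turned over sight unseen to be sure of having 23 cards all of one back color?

128

In the worst case we take at most 22 of each back color, but all 15 green-backed, all 8 blue-backed, and all 16 black-backed (fewer than 22), giving 22 + 22 + 15 + 8 + 22 + 22 + 16 = 127.
One more card then forces some back color to 23, so 127 + 1 = 128.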